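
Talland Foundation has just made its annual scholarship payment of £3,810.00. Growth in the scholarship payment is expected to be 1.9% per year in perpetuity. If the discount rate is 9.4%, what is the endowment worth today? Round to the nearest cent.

£51765.20

D₁ = D₀ × (1 + g) = £3,810.00 × 1.019 = £3,882.3900
Growing perpetuity: P = D₁ / (r − g) = £3,882.3900 / (0.094 − 0.019) = £51,765.20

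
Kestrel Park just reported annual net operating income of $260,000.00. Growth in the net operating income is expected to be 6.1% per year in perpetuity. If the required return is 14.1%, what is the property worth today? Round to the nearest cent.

D₁ = D₀ × (1 + g) = $260,000.00 × 1.061 = $275,860.0000
Growing perpetuity: P = D₁ / (r − g) = $275,860.0000 / (0.141 − 0.061) = $3,448,250.00

$3448250.00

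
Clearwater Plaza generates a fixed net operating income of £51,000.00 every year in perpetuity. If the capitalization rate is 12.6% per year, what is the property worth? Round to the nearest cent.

Level perpetuity: PV = C / r = £51,000.00 / 0.126 = £404,761.90

£404761.90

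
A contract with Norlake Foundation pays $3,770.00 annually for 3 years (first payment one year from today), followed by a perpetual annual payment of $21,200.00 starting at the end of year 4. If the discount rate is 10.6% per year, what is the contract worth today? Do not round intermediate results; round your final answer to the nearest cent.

PV of 3-year annuity: $3,770.00 × [1 − (1+0.106)^−3] / 0.106 = 9277.27759
Perpetuity value at year 3: $21,200.00 / 0.106 = 200000.00000
PV of perpetuity: 200000.00000 / (1+0.106)^3 = 147830.69367
Total PV = 9277.27759 + 147830.69367 = 157107.97126

$157107.97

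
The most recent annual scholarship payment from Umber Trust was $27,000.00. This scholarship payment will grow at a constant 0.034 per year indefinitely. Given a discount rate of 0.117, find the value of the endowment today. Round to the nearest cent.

$336361.45

D₁ = D₀ × (1 + g) = $27,000.00 × 1.034 = $27,918.0000
Growing perpetuity: P = D₁ / (r − g) = $27,918.0000 / (0.117 − 0.034) = $336,361.45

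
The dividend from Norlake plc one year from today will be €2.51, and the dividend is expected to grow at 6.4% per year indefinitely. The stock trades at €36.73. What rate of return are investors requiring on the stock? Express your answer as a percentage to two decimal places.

13.23%

P = D₁/(r − g) ⇒ r = D₁/P + g = €2.5100/€36.73 + 0.064 = 0.068337 + 0.064 = 0.132337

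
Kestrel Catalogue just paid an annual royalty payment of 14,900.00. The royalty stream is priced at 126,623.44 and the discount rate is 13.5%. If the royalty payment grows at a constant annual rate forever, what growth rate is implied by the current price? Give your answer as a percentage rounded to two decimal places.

1.55%

P = D₀(1+g)/(r−g) ⇒ P(r−g) = D₀(1+g) ⇒ g(P+D₀) = P·r − D₀
g = (P·r − D₀)/(P + D₀) = (126,623.44×0.135 − 14,900.00) / (126,623.44 + 14,900.00) = 0.015504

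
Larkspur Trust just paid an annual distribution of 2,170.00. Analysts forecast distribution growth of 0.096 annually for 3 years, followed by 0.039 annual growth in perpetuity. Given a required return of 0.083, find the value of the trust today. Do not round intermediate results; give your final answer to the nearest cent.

D_1 = 2378.32000
D_2 = 2606.63872
D_3 = 2856.87604
Terminal value at year 3: TV = D_3×(1+g_2)/(r−g_2) = 2968.29420/0.044 = 67461.23188
P_0 = D_1/(1+r)^1 + D_2/(1+r)^2 + D_3/(1+r)^3 + TV/(1+r)^3
    = 2196.04801 + 2222.40870 + 2249.08581 + 53109.09458 = 59776.63711

59776.64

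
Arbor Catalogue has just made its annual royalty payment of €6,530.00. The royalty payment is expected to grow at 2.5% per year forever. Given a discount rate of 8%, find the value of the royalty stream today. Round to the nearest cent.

€121695.45

D₁ = D₀ × (1 + g) = €6,530.00 × 1.025 = €6,693.2500
Growing perpetuity: P = D₁ / (r − g) = €6,693.2500 / (0.08 − 0.025) = €121,695.45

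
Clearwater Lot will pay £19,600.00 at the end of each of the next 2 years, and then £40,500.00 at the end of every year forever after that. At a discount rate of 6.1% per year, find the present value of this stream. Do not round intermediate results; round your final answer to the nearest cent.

£625670.15

PV of 2-year annuity: £19,600.00 × [1 − (1+0.061)^−2] / 0.061 = 35884.20221
Perpetuity value at year 2: £40,500.00 / 0.061 = 663934.42623
PV of perpetuity: 663934.42623 / (1+0.061)^2 = 589785.94717
Total PV = 35884.20221 + 589785.94717 = 625670.14938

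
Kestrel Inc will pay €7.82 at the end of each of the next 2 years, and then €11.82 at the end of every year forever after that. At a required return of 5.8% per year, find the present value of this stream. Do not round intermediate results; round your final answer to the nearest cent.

PV of 2-year annuity: €7.82 × [1 − (1+0.058)^−2] / 0.058 = 14.37741
Perpetuity value at year 2: €11.82 / 0.058 = 203.79310
PV of perpetuity: 203.79310 / (1+0.058)^2 = 182.06151
Total PV = 14.37741 + 182.06151 = 196.43893

€196.44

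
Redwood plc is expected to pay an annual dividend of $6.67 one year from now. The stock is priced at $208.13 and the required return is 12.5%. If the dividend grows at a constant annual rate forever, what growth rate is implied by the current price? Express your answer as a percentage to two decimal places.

P = D₁/(r−g) ⇒ g = r − D₁/P = 0.125 − $6.67/$208.13 = 0.092953

9.30%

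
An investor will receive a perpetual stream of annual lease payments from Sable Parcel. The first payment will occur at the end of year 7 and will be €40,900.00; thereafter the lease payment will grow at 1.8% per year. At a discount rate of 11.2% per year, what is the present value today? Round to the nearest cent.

€230126.55

Value at end of year 6: C₁ / (r − g) = €40,900.00 / (0.112 − 0.018) = €435,106.3830
Discount to today: PV = €435,106.3830 / (1 + 0.112)^6 = €435,106.3830 / 1.890727 = €230,126.55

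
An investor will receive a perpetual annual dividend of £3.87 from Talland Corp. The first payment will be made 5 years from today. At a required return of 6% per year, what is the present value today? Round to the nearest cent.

Value at end of year 4: C / r = £3.87 / 0.06 = £64.5000
Discount to today: PV = £64.5000 / (1 + 0.06)^4 = £64.5000 / 1.262477 = £51.09

£51.09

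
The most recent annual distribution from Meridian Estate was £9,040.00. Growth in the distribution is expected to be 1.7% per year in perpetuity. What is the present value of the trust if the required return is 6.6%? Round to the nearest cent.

D₁ = D₀ × (1 + g) = £9,040.00 × 1.017 = £9,193.6800
Growing perpetuity: P = D₁ / (r − g) = £9,193.6800 / (0.066 − 0.017) = £187,626.12

£187626.12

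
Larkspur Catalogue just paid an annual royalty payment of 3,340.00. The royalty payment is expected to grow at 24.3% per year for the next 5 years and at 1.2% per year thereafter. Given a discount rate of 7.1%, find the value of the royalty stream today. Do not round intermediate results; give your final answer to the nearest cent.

147327.78

D_1 = 4151.62000
D_2 = 5160.46366
D_3 = 6414.45633
D_4 = 7973.16922
D_5 = 9910.64934
Terminal value at year 5: TV = D_5×(1+g_2)/(r−g_2) = 10029.57713/0.059 = 169992.83270
P_0 = D_1/(1+r)^1 + D_2/(1+r)^2 + D_3/(1+r)^3 + D_4/(1+r)^4 + D_5/(1+r)^5 + TV/(1+r)^5
    = 3876.39589 + 4498.93566 + 5221.45381 + 6060.00661 + 7033.22896 + 120637.75780 = 147327.77874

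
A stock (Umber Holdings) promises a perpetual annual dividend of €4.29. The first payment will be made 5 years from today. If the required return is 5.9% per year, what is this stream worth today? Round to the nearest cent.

€57.81

Value at end of year 4: C / r = €4.29 / 0.059 = €72.7119
Discount to today: PV = €72.7119 / (1 + 0.059)^4 = €72.7119 / 1.257720 = €57.81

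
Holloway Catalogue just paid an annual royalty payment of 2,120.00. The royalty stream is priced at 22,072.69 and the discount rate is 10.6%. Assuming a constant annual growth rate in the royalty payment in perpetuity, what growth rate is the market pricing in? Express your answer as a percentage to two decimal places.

0.91%

P = D₀(1+g)/(r−g) ⇒ P(r−g) = D₀(1+g) ⇒ g(P+D₀) = P·r − D₀
g = (P·r − D₀)/(P + D₀) = (22,072.69×0.106 − 2,120.00) / (22,072.69 + 2,120.00) = 0.009081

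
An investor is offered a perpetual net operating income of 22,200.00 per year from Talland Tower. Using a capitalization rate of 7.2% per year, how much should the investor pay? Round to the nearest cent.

Level perpetuity: PV = C / r = 22,200.00 / 0.072 = 308,333.33

308333.33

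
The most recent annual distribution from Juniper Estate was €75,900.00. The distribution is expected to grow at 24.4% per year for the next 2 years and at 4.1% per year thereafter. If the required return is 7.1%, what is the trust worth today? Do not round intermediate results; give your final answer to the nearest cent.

D_1 = 94419.60000
D_2 = 117457.98240
Terminal value at year 2: TV = D_2×(1+g_2)/(r−g_2) = 122273.75968/0.03 = 4075791.98928
P_0 = D_1/(1+r)^1 + D_2/(1+r)^2 + TV/(1+r)^2
    = 88160.22409 + 102400.85786 + 3553309.76772 = 3743870.84967

€3743870.85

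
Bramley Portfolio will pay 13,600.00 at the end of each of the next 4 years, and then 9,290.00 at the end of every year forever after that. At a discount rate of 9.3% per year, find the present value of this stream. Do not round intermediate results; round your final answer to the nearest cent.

113764.21

PV of 4-year annuity: 13,600.00 × [1 − (1+0.093)^−4] / 0.093 = 43771.61396
Perpetuity value at year 4: 9,290.00 / 0.093 = 99892.47312
PV of perpetuity: 99892.47312 / (1+0.093)^4 = 69992.59858
Total PV = 43771.61396 + 69992.59858 = 113764.21254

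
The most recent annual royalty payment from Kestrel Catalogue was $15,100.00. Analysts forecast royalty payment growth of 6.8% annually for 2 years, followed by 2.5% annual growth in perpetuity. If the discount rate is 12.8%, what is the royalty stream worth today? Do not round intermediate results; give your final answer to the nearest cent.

D_1 = 16126.80000
D_2 = 17223.42240
Terminal value at year 2: TV = D_2×(1+g_2)/(r−g_2) = 17654.00796/0.103 = 171398.13553
P_0 = D_1/(1+r)^1 + D_2/(1+r)^2 + TV/(1+r)^2
    = 14296.80851 + 13536.33997 + 134706.29585 = 162539.44433

$162539.44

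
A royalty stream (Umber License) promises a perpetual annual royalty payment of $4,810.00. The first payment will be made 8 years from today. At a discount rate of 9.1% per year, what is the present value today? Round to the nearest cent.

$28729.66

Value at end of year 7: C / r = $4,810.00 / 0.091 = $52,857.1429
Discount to today: PV = $52,857.1429 / (1 + 0.091)^7 = $52,857.1429 / 1.839811 = $28,729.66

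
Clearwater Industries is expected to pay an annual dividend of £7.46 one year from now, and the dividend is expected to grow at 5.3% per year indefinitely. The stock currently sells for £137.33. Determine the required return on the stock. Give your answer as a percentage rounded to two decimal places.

10.73%

P = D₁/(r − g) ⇒ r = D₁/P + g = £7.4600/£137.33 + 0.053 = 0.054322 + 0.053 = 0.107322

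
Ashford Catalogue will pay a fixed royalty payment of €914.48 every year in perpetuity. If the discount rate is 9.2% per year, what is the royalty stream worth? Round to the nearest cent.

Level perpetuity: PV = C / r = €914.48 / 0.092 = €9,940.00

€9940.00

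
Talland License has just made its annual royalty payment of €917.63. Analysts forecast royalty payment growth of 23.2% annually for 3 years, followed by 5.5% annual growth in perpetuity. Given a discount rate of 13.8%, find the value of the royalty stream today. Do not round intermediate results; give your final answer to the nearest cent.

D_1 = 1130.52016
D_2 = 1392.80084
D_3 = 1715.93063
Terminal value at year 3: TV = D_3×(1+g_2)/(r−g_2) = 1810.30682/0.083 = 21810.92549
P_0 = D_1/(1+r)^1 + D_2/(1+r)^2 + D_3/(1+r)^3 + TV/(1+r)^3
    = 993.42721 + 1075.48534 + 1164.32156 + 14799.50903 = 18032.74314

€18032.74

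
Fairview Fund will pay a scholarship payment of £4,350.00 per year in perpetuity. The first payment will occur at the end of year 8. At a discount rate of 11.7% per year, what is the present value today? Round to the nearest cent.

£17136.86

Value at end of year 7: C / r = £4,350.00 / 0.117 = £37,179.4872
Discount to today: PV = £37,179.4872 / (1 + 0.117)^7 = £37,179.4872 / 2.169563 = £17,136.86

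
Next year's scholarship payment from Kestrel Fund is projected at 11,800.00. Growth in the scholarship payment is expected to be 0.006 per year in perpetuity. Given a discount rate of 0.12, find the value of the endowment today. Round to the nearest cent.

Growing perpetuity: P = D₁ / (r − g) = 11,800.0000 / (0.12 − 0.006) = 103,508.77

103508.77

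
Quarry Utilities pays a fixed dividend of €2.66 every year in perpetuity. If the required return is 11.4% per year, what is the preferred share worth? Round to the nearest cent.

Level perpetuity: PV = C / r = €2.66 / 0.114 = €23.33

€23.33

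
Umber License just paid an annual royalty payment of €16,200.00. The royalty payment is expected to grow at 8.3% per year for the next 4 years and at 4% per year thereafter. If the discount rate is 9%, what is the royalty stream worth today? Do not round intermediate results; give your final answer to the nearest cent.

D_1 = 17544.60000
D_2 = 19000.80180
D_3 = 20577.86835
D_4 = 22285.83142
Terminal value at year 4: TV = D_4×(1+g_2)/(r−g_2) = 23177.26468/0.05 = 463545.29359
P_0 = D_1/(1+r)^1 + D_2/(1+r)^2 + D_3/(1+r)^3 + D_4/(1+r)^4 + TV/(1+r)^4
    = 16095.96330 + 15992.59473 + 15889.88999 + 15787.84483 + 328387.17245 = 392153.46530

€392153.47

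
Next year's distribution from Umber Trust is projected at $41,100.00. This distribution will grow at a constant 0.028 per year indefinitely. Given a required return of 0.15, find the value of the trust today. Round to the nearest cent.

Growing perpetuity: P = D₁ / (r − g) = $41,100.0000 / (0.15 − 0.028) = $336,885.25

$336885.25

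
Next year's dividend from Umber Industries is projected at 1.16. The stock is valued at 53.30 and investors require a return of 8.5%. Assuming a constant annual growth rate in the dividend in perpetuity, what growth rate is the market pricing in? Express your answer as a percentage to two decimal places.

P = D₁/(r−g) ⇒ g = r − D₁/P = 0.085 − 1.16/53.30 = 0.063236

6.32%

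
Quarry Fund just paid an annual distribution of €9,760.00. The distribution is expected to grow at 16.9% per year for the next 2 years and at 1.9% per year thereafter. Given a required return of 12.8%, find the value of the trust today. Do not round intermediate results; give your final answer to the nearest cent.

D_1 = 11409.44000
D_2 = 13337.63536
Terminal value at year 2: TV = D_2×(1+g_2)/(r−g_2) = 13591.05043/0.109 = 124688.53607
P_0 = D_1/(1+r)^1 + D_2/(1+r)^2 + TV/(1+r)^2
    = 10114.75177 + 10482.39789 + 97995.99498 = 118593.14464

€118593.14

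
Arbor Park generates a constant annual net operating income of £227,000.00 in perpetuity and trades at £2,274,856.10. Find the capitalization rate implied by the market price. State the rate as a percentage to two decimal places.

P = C/r ⇒ r = C/P = £227,000.00/£2,274,856.10 = 0.099787

9.98%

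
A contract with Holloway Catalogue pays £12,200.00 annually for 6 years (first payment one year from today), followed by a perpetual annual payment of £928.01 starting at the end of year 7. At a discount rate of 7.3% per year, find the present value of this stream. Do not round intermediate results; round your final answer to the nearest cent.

£65946.85

PV of 6-year annuity: £12,200.00 × [1 − (1+0.073)^−6] / 0.073 = 57617.10530
Perpetuity value at year 6: £928.01 / 0.073 = 12712.46575
PV of perpetuity: 12712.46575 / (1+0.073)^6 = 8329.74035
Total PV = 57617.10530 + 8329.74035 = 65946.84565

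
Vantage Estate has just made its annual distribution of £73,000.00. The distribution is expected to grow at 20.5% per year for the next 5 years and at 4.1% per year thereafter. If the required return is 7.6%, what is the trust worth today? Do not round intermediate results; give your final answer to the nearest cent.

£4343783.90

D_1 = 87965.00000
D_2 = 105997.82500
D_3 = 127727.37913
D_4 = 153911.49185
D_5 = 185463.34767
Terminal value at year 5: TV = D_5×(1+g_2)/(r−g_2) = 193067.34493/0.035 = 5516209.85510
P_0 = D_1/(1+r)^1 + D_2/(1+r)^2 + D_3/(1+r)^3 + D_4/(1+r)^4 + D_5/(1+r)^5 + TV/(1+r)^5
    = 81751.85874 + 91552.96448 + 102529.10985 + 114821.16855 + 128586.90345 + 3824541.89964 = 4343783.90470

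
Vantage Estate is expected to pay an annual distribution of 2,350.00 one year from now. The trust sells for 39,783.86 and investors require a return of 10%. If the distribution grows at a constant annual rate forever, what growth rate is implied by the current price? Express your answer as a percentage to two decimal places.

P = D₁/(r−g) ⇒ g = r − D₁/P = 0.1 − 2,350.00/39,783.86 = 0.040931

4.09%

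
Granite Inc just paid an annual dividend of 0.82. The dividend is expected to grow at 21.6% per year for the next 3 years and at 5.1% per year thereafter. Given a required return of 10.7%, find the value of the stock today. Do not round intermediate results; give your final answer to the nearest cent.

23.37

D_1 = 0.99712
D_2 = 1.21250
D_3 = 1.47440
Terminal value at year 3: TV = D_3×(1+g_2)/(r−g_2) = 1.54959/0.056 = 27.67128
P_0 = D_1/(1+r)^1 + D_2/(1+r)^2 + D_3/(1+r)^3 + TV/(1+r)^3
    = 0.90074 + 0.98943 + 1.08686 + 20.39794 = 23.37497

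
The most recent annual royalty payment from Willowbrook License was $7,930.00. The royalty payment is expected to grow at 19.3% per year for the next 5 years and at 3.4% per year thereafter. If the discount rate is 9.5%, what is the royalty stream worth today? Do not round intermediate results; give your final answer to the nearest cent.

D_1 = 9460.49000
D_2 = 11286.36457
D_3 = 13464.63293
D_4 = 16063.30709
D_5 = 19163.52536
Terminal value at year 5: TV = D_5×(1+g_2)/(r−g_2) = 19815.08522/0.061 = 324837.46259
P_0 = D_1/(1+r)^1 + D_2/(1+r)^2 + D_3/(1+r)^3 + D_4/(1+r)^4 + D_5/(1+r)^5 + TV/(1+r)^5
    = 8639.71689 + 9412.95183 + 10255.38953 + 11173.22348 + 12173.20147 + 206345.74296 = 258000.22616

$258000.23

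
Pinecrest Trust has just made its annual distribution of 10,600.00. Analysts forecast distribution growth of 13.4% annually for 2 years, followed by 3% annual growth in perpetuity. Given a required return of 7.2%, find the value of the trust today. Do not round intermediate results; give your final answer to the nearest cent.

D_1 = 12020.40000
D_2 = 13631.13360
Terminal value at year 2: TV = D_2×(1+g_2)/(r−g_2) = 14040.06761/0.042 = 334287.32400
P_0 = D_1/(1+r)^1 + D_2/(1+r)^2 + TV/(1+r)^2
    = 11213.05970 + 11861.57621 + 290891.03573 = 313965.67164

313965.67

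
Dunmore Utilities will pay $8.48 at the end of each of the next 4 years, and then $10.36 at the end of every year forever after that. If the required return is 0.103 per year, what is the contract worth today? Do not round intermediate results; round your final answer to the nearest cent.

$94.66

PV of 4-year annuity: $8.48 × [1 − (1+0.103)^−4] / 0.103 = 26.70682
Perpetuity value at year 4: $10.36 / 0.103 = 100.58252
PV of perpetuity: 100.58252 / (1+0.103)^4 = 67.95485
Total PV = 26.70682 + 67.95485 = 94.66167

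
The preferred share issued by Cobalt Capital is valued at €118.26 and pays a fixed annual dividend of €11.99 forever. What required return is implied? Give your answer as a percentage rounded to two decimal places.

10.14%

P = C/r ⇒ r = C/P = €11.99/€118.26 = 0.101387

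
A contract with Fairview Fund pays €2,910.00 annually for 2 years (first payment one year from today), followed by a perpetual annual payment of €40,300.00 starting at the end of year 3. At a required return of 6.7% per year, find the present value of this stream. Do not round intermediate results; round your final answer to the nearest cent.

PV of 2-year annuity: €2,910.00 × [1 − (1+0.067)^−2] / 0.067 = 5283.29215
Perpetuity value at year 2: €40,300.00 / 0.067 = 601492.53731
PV of perpetuity: 601492.53731 / (1+0.067)^2 = 528325.29547
Total PV = 5283.29215 + 528325.29547 = 533608.58762

€533608.59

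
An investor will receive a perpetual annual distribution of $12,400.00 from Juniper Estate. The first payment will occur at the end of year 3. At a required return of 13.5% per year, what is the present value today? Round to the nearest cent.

Value at end of year 2: C / r = $12,400.00 / 0.135 = $91,851.8519
Discount to today: PV = $91,851.8519 / (1 + 0.135)^2 = $91,851.8519 / 1.288225 = $71,301.09

$71301.09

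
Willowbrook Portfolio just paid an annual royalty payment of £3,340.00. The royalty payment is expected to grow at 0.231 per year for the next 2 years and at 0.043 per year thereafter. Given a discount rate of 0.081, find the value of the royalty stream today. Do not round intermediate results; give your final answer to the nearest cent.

£127015.54

D_1 = 4111.54000
D_2 = 5061.30574
Terminal value at year 2: TV = D_2×(1+g_2)/(r−g_2) = 5278.94189/0.038 = 138919.52334
P_0 = D_1/(1+r)^1 + D_2/(1+r)^2 + TV/(1+r)^2
    = 3803.45976 + 4331.22938 + 118880.84861 = 127015.53776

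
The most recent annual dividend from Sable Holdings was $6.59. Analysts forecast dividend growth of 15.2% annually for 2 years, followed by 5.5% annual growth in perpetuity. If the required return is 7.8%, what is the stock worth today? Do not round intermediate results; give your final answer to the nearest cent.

D_1 = 7.59168
D_2 = 8.74562
Terminal value at year 2: TV = D_2×(1+g_2)/(r−g_2) = 9.22662/0.023 = 401.15757
P_0 = D_1/(1+r)^1 + D_2/(1+r)^2 + TV/(1+r)^2
    = 7.04237 + 7.52580 + 345.20532 = 359.77349

$359.77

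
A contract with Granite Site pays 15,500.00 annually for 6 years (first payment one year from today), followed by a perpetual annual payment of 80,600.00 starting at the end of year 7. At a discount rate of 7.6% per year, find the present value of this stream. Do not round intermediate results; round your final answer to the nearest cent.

755889.78

PV of 6-year annuity: 15,500.00 × [1 − (1+0.076)^−6] / 0.076 = 72532.50806
Perpetuity value at year 6: 80,600.00 / 0.076 = 1060526.31579
PV of perpetuity: 1060526.31579 / (1+0.076)^6 = 683357.27386
Total PV = 72532.50806 + 683357.27386 = 755889.78193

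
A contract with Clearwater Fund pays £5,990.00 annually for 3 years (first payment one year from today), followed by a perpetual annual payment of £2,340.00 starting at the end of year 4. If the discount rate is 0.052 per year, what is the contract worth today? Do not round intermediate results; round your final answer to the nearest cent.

£54902.72

PV of 3-year annuity: £5,990.00 × [1 − (1+0.052)^−3] / 0.052 = 16251.31593
Perpetuity value at year 3: £2,340.00 / 0.052 = 45000.00000
PV of perpetuity: 45000.00000 / (1+0.052)^3 = 38651.40580
Total PV = 16251.31593 + 38651.40580 = 54902.72173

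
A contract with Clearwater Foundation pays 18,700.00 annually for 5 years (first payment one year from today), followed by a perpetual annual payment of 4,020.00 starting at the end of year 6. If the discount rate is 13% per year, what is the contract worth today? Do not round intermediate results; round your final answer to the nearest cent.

PV of 5-year annuity: 18,700.00 × [1 − (1+0.13)^−5] / 0.13 = 65772.22459
Perpetuity value at year 5: 4,020.00 / 0.13 = 30923.07692
PV of perpetuity: 30923.07692 / (1+0.13)^5 = 16783.80725
Total PV = 65772.22459 + 16783.80725 = 82556.03184

82556.03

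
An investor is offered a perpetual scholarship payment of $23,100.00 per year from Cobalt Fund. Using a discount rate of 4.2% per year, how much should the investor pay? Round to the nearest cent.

Level perpetuity: PV = C / r = $23,100.00 / 0.042 = $550,000.00

$550000.00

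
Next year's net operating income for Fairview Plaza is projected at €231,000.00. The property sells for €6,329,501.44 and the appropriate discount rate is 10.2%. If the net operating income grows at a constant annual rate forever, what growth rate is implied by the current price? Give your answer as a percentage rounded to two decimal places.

P = D₁/(r−g) ⇒ g = r − D₁/P = 0.102 − €231,000.00/€6,329,501.44 = 0.065504

6.55%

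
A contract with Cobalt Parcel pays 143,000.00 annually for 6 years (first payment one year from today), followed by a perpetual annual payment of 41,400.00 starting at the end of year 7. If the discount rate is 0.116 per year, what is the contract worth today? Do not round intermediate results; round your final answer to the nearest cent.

PV of 6-year annuity: 143,000.00 × [1 − (1+0.116)^−6] / 0.116 = 594652.54371
Perpetuity value at year 6: 41,400.00 / 0.116 = 356896.55172
PV of perpetuity: 356896.55172 / (1+0.116)^6 = 184738.40271
Total PV = 594652.54371 + 184738.40271 = 779390.94642

779390.95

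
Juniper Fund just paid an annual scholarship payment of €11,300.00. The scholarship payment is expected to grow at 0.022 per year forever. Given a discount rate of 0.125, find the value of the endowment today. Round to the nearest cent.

D₁ = D₀ × (1 + g) = €11,300.00 × 1.022 = €11,548.6000
Growing perpetuity: P = D₁ / (r − g) = €11,548.6000 / (0.125 − 0.022) = €112,122.33

€112122.33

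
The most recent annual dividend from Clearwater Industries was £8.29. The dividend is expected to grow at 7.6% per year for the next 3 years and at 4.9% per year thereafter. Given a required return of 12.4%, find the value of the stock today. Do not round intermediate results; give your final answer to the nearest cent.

£124.53

D_1 = 8.92004
D_2 = 9.59796
D_3 = 10.32741
Terminal value at year 3: TV = D_3×(1+g_2)/(r−g_2) = 10.83345/0.075 = 144.44602
P_0 = D_1/(1+r)^1 + D_2/(1+r)^2 + D_3/(1+r)^3 + TV/(1+r)^3
    = 7.93598 + 7.59708 + 7.27265 + 101.72007 = 124.52577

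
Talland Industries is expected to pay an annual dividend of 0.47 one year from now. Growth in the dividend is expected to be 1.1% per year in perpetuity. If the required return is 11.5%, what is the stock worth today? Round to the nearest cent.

4.52

Growing perpetuity: P = D₁ / (r − g) = 0.4700 / (0.115 − 0.011) = 4.52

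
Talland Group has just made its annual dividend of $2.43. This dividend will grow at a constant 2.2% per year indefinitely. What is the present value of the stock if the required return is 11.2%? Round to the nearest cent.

D₁ = D₀ × (1 + g) = $2.43 × 1.022 = $2.4835
Growing perpetuity: P = D₁ / (r − g) = $2.4835 / (0.112 − 0.022) = $27.59

$27.59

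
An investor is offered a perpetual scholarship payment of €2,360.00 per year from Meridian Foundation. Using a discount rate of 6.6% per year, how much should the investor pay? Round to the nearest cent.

€35757.58

Level perpetuity: PV = C / r = €2,360.00 / 0.066 = €35,757.58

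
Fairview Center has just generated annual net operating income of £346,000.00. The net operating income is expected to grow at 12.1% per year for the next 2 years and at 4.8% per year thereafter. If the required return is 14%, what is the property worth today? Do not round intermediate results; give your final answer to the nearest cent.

£4485902.54

D_1 = 387866.00000
D_2 = 434797.78600
Terminal value at year 2: TV = D_2×(1+g_2)/(r−g_2) = 455668.07973/0.092 = 4952913.91009
P_0 = D_1/(1+r)^1 + D_2/(1+r)^2 + TV/(1+r)^2
    = 340233.33333 + 334562.77778 + 3811106.42512 = 4485902.53623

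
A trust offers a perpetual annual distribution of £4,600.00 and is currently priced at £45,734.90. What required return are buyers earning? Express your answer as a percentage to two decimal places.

10.06%

P = C/r ⇒ r = C/P = £4,600.00/£45,734.90 = 0.100580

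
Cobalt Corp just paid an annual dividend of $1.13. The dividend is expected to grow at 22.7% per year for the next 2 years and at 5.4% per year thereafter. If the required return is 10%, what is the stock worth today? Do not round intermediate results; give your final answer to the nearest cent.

D_1 = 1.38651
D_2 = 1.70125
Terminal value at year 2: TV = D_2×(1+g_2)/(r−g_2) = 1.79312/0.046 = 38.98076
P_0 = D_1/(1+r)^1 + D_2/(1+r)^2 + TV/(1+r)^2
    = 1.26046 + 1.40599 + 32.21551 = 34.88196

$34.88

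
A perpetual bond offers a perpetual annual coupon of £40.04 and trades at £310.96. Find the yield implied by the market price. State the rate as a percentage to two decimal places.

12.88%

P = C/r ⇒ r = C/P = £40.04/£310.96 = 0.128763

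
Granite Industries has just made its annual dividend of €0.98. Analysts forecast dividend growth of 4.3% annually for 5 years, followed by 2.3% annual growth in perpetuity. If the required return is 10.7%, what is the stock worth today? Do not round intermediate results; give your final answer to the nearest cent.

D_1 = 1.02214
D_2 = 1.06609
D_3 = 1.11193
D_4 = 1.15975
D_5 = 1.20962
Terminal value at year 5: TV = D_5×(1+g_2)/(r−g_2) = 1.23744/0.084 = 14.73140
P_0 = D_1/(1+r)^1 + D_2/(1+r)^2 + D_3/(1+r)^3 + D_4/(1+r)^4 + D_5/(1+r)^5 + TV/(1+r)^5
    = 0.92334 + 0.86996 + 0.81966 + 0.77228 + 0.72763 + 8.86147 = 12.97434

€12.97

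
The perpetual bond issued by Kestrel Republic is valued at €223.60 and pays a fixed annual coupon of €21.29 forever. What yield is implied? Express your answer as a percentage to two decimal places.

P = C/r ⇒ r = C/P = €21.29/€223.60 = 0.095215

9.52%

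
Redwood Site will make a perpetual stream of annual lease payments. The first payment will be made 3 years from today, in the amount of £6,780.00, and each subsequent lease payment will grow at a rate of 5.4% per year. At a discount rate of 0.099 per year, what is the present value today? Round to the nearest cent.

£124744.61

Value at end of year 2: C₁ / (r − g) = £6,780.00 / (0.099 − 0.054) = £150,666.6667
Discount to today: PV = £150,666.6667 / (1 + 0.099)^2 = £150,666.6667 / 1.207801 = £124,744.61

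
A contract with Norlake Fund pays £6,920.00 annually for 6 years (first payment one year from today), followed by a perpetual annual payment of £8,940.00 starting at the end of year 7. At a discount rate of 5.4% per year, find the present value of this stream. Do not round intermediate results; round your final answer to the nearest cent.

£155432.52

PV of 6-year annuity: £6,920.00 × [1 − (1+0.054)^−6] / 0.054 = 34678.91720
Perpetuity value at year 6: £8,940.00 / 0.054 = 165555.55556
PV of perpetuity: 165555.55556 / (1+0.054)^6 = 120753.60183
Total PV = 34678.91720 + 120753.60183 = 155432.51903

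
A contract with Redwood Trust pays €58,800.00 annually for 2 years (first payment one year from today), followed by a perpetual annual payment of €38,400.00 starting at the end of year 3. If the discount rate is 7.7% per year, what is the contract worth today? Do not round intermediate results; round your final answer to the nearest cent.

PV of 2-year annuity: €58,800.00 × [1 − (1+0.077)^−2] / 0.077 = 105288.85820
Perpetuity value at year 2: €38,400.00 / 0.077 = 498701.29870
PV of perpetuity: 498701.29870 / (1+0.077)^2 = 429941.22804
Total PV = 105288.85820 + 429941.22804 = 535230.08624

€535230.09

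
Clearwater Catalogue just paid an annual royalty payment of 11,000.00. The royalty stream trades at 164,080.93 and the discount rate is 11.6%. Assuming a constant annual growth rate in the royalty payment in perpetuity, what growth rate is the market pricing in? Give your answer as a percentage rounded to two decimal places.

4.59%

P = D₀(1+g)/(r−g) ⇒ P(r−g) = D₀(1+g) ⇒ g(P+D₀) = P·r − D₀
g = (P·r − D₀)/(P + D₀) = (164,080.93×0.116 − 11,000.00) / (164,080.93 + 11,000.00) = 0.045884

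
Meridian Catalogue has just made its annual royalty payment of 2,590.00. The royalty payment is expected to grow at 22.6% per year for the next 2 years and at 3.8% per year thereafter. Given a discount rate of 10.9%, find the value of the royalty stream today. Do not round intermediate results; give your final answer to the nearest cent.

52304.65

D_1 = 3175.34000
D_2 = 3892.96684
Terminal value at year 2: TV = D_2×(1+g_2)/(r−g_2) = 4040.89958/0.071 = 56914.07859
P_0 = D_1/(1+r)^1 + D_2/(1+r)^2 + TV/(1+r)^2
    = 2863.24617 + 3165.31993 + 46276.08573 = 52304.65182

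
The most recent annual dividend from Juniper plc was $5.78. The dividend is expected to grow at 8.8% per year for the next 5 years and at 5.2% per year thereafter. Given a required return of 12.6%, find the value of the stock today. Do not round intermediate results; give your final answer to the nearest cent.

D_1 = 6.28864
D_2 = 6.84204
D_3 = 7.44414
D_4 = 8.09922
D_5 = 8.81196
Terminal value at year 5: TV = D_5×(1+g_2)/(r−g_2) = 9.27018/0.074 = 125.27267
P_0 = D_1/(1+r)^1 + D_2/(1+r)^2 + D_3/(1+r)^3 + D_4/(1+r)^4 + D_5/(1+r)^5 + TV/(1+r)^5
    = 5.58494 + 5.39646 + 5.21434 + 5.03837 + 4.86833 + 69.20929 = 95.31173

$95.31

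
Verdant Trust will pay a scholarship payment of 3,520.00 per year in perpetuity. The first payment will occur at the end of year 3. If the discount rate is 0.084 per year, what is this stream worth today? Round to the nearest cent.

Value at end of year 2: C / r = 3,520.00 / 0.084 = 41,904.7619
Discount to today: PV = 41,904.7619 / (1 + 0.084)^2 = 41,904.7619 / 1.175056 = 35,661.93

35661.93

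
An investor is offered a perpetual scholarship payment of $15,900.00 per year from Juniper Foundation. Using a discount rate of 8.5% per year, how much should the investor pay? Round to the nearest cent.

$187058.82

Level perpetuity: PV = C / r = $15,900.00 / 0.085 = $187,058.82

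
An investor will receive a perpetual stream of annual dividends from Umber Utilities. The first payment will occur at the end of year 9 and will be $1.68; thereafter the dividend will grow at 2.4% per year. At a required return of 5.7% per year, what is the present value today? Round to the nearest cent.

Value at end of year 8: C₁ / (r − g) = $1.68 / (0.057 − 0.024) = $50.9091
Discount to today: PV = $50.9091 / (1 + 0.057)^8 = $50.9091 / 1.558116 = $32.67

$32.67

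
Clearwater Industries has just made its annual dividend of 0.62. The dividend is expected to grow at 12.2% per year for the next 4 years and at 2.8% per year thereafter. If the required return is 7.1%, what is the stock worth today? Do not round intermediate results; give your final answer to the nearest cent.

D_1 = 0.69564
D_2 = 0.78051
D_3 = 0.87573
D_4 = 0.98257
Terminal value at year 4: TV = D_4×(1+g_2)/(r−g_2) = 1.01008/0.043 = 23.49026
P_0 = D_1/(1+r)^1 + D_2/(1+r)^2 + D_3/(1+r)^3 + D_4/(1+r)^4 + TV/(1+r)^4
    = 0.64952 + 0.68045 + 0.71286 + 0.74680 + 17.85377 = 20.64340

20.64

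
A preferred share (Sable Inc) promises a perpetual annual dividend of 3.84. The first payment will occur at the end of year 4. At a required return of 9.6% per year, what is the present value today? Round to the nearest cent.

30.38

Value at end of year 3: C / r = 3.84 / 0.096 = 40.0000
Discount to today: PV = 40.0000 / (1 + 0.096)^3 = 40.0000 / 1.316533 = 30.38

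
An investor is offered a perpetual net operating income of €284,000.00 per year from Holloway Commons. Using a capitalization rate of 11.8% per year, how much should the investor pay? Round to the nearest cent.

Level perpetuity: PV = C / r = €284,000.00 / 0.118 = €2,406,779.66

€2406779.66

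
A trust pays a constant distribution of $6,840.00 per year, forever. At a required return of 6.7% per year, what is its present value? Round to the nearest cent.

$102089.55

Level perpetuity: PV = C / r = $6,840.00 / 0.067 = $102,089.55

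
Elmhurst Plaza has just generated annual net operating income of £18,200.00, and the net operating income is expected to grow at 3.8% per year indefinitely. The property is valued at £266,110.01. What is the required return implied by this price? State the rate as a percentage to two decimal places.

D₁ = £18,200.00 × 1.038 = £18,891.6000
P = D₁/(r − g) ⇒ r = D₁/P + g = £18,891.6000/£266,110.01 + 0.038 = 0.070992 + 0.038 = 0.108992

10.90%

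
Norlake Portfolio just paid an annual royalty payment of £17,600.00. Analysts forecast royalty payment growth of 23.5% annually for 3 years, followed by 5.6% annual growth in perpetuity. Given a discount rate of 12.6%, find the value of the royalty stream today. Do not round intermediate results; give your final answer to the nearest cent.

£414017.50

D_1 = 21736.00000
D_2 = 26843.96000
D_3 = 33152.29060
Terminal value at year 3: TV = D_3×(1+g_2)/(r−g_2) = 35008.81887/0.07 = 500125.98391
P_0 = D_1/(1+r)^1 + D_2/(1+r)^2 + D_3/(1+r)^3 + TV/(1+r)^3
    = 19303.73002 + 21172.38594 + 23221.93307 + 350319.44750 = 414017.49653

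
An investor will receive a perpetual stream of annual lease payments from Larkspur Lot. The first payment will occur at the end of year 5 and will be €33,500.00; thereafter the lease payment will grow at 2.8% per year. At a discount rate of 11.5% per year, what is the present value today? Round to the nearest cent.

€249130.03

Value at end of year 4: C₁ / (r − g) = €33,500.00 / (0.115 − 0.028) = €385,057.4713
Discount to today: PV = €385,057.4713 / (1 + 0.115)^4 = €385,057.4713 / 1.545608 = €249,130.03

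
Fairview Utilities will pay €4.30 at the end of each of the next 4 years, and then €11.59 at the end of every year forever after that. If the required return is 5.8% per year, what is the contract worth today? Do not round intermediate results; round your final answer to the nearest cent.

€174.45

PV of 4-year annuity: €4.30 × [1 − (1+0.058)^−4] / 0.058 = 14.96845
Perpetuity value at year 4: €11.59 / 0.058 = 199.82759
PV of perpetuity: 199.82759 / (1+0.058)^4 = 159.48240
Total PV = 14.96845 + 159.48240 = 174.45085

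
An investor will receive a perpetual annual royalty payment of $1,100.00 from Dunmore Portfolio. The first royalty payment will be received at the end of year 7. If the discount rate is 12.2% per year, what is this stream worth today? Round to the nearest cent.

$4519.35

Value at end of year 6: C / r = $1,100.00 / 0.122 = $9,016.3934
Discount to today: PV = $9,016.3934 / (1 + 0.122)^6 = $9,016.3934 / 1.995065 = $4,519.35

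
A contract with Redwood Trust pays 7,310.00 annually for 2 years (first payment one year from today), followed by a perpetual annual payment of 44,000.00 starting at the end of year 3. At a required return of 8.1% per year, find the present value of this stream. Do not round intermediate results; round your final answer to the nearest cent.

PV of 2-year annuity: 7,310.00 × [1 − (1+0.081)^−2] / 0.081 = 13017.81422
Perpetuity value at year 2: 44,000.00 / 0.081 = 543209.87654
PV of perpetuity: 543209.87654 / (1+0.081)^2 = 464853.67605
Total PV = 13017.81422 + 464853.67605 = 477871.49027

477871.49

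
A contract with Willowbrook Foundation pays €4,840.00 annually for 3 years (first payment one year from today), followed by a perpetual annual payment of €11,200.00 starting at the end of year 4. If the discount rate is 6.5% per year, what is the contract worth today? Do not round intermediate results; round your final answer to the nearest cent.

PV of 3-year annuity: €4,840.00 × [1 − (1+0.065)^−3] / 0.065 = 12818.62147
Perpetuity value at year 3: €11,200.00 / 0.065 = 172307.69231
PV of perpetuity: 172307.69231 / (1+0.065)^3 = 142644.76659
Total PV = 12818.62147 + 142644.76659 = 155463.38806

€155463.39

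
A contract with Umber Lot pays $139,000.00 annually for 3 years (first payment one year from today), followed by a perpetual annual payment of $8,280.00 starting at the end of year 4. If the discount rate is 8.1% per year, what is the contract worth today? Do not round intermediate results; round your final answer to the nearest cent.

PV of 3-year annuity: $139,000.00 × [1 − (1+0.081)^−3] / 0.081 = 357571.10142
Perpetuity value at year 3: $8,280.00 / 0.081 = 102222.22222
PV of perpetuity: 102222.22222 / (1+0.081)^3 = 80922.30337
Total PV = 357571.10142 + 80922.30337 = 438493.40480

$438493.40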